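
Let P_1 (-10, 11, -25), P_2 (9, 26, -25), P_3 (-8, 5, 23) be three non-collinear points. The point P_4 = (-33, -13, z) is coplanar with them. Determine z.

Coplanarity requires P_1P_2 · (P_1P_3 × P_1P_4) = 0.
P_1P_2 = (19, 15, 0), P_1P_3 = (2, -6, 48); the triple product is linear in z with coefficient -144 and constant term 1728.
Setting it to zero: z = 12.

12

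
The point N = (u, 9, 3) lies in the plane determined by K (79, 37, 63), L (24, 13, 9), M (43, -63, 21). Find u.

Coplanarity requires KL · (KM × KN) = 0.
KL = (-55, -24, -54), KM = (-36, -100, -42); the triple product is linear in u with coefficient -4392 and constant term 79056.
Setting it to zero: u = 18.

18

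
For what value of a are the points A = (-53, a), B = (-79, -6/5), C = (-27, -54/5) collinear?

-6

The three points are collinear iff det[AB; AC] = 0.
This determinant is linear in a: (52)a + (312) = 0, so a = -6.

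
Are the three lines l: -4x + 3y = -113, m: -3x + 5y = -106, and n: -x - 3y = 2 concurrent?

No

The three lines meet at one point iff the augmented coefficient matrix [aᵢ bᵢ cᵢ] has rank < 3, i.e. its determinant vanishes.
Here the determinant is -14.
Nonzero, so no common point exists.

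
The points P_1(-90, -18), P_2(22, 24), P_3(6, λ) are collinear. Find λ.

Collinearity: (P_3 − P_1) must be parallel to (P_2 − P_1) = (112, 42).
Cross-multiplying the components: (λ − (-18))·(112) = (96)·(42).
Solving gives λ = 18.

18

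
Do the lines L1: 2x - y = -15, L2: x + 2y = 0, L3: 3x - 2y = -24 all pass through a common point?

Intersecting L1 and L2: solving the 2×2 system gives (x, y) = (-6, 3).
Substitute into L3: (3)(-6) + (-2)(3) = -24.
This equals -24, so (-6, 3) lies on all three lines and they are concurrent.

Yes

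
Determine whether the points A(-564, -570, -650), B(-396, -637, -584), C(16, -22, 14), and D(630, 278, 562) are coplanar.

No

A normal to the plane through A, B, C is n = AB × AC = (-80656, -73272, 130924).
The plane has equation n·P = 2154424. For D: n·D = 2396392.
2396392 ≠ 2154424, so D is off the plane.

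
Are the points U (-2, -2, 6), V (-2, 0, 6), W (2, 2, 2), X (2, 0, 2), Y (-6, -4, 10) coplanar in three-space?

The plane through U, V, W has normal n = UV × UW = (-8, 0, -8) and equation n·P = -32.
Checking the remaining points: n·X = -32, n·Y = -32.
All equal -32, so all 5 points lie in one plane.

Yes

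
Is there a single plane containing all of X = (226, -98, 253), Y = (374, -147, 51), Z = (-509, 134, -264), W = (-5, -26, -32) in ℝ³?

Yes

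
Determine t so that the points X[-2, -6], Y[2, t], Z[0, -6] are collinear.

-6

The three points are collinear iff det[XY; XZ] = 0.
This determinant is linear in t: (-2)t + (-12) = 0, so t = -6.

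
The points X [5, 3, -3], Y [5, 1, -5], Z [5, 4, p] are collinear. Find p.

-2

Collinearity requires XY × XZ = 0; each component is linear in p.
The x-component gives (-2)p + (-4) = 0, so p = -2.
The remaining components then also vanish.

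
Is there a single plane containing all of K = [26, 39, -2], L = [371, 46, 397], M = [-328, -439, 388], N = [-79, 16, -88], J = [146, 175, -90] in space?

The plane through K, L, M has normal n = KL × KM = (193452, -275796, -162432) and equation n·P = -5401428.
Checking the remaining points: n·N = -5401428, n·J = -5401428.
All equal -5401428, so all 5 points lie in one plane.

Yes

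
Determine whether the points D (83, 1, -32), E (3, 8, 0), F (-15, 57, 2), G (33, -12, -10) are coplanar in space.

With D as base: DE = (-80, 7, 32), DF = (-98, 56, 34), DG = (-50, -13, 22).
DF × DG = (1674, 456, 4074).
DE · (DF × DG) = -360.
Since -360 ≠ 0, the four points are not coplanar.

No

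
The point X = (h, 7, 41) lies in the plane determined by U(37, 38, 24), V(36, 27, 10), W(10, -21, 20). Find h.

A normal to the plane is n = UV × UW = (-782, 374, -238).
X lies in the plane iff n · UX = 0.
This gives (-782)h + (13294) = 0, so h = 17.

17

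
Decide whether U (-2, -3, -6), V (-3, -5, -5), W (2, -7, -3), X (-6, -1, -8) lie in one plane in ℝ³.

With U as base: UV = (-1, -2, 1), UW = (4, -4, 3), UX = (-4, 2, -2).
UW × UX = (2, -4, -8).
UV · (UW × UX) = -2.
Since -2 ≠ 0, the four points are not coplanar.

No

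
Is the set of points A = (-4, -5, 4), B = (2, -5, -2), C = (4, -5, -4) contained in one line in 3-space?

Yes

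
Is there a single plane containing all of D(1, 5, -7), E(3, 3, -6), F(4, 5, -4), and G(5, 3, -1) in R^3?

No

The four points are coplanar iff the 3×3 determinant with rows DE, DF, DG is zero.
Rows: (2, -2, 1), (3, 0, 3), (4, -2, 6).
Expanding along the first row: (2)(6) − (-2)(6) + (1)(-6) = 18.
Nonzero ⇒ not coplanar.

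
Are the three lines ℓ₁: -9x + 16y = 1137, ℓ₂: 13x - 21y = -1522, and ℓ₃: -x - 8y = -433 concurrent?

No

The three lines meet at one point iff the augmented coefficient matrix [aᵢ bᵢ cᵢ] has rank < 3, i.e. its determinant vanishes.
Here the determinant is 38.
Nonzero, so no common point exists.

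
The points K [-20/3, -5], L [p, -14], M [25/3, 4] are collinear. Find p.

Collinearity: (L − K) must be parallel to (M − K) = (15, 9).
Cross-multiplying the components: (p − (-20/3))·(9) = (-9)·(15).
Solving gives p = -65/3.

-65/3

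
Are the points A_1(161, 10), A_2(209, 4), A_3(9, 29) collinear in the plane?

A_1A_2 = (48, -6), A_1A_3 = (-152, 19).
Checking proportionality: A_1A_3 = -19/6·A_1A_2, so the vectors are parallel and the points are collinear.

Yes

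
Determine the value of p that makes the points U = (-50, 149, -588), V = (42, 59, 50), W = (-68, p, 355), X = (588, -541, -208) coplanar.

Normal to plane UVX: n = (406020, 372084, -6060); plane equation n·P = 38702796.
Requiring n·W = 38702796: (372084)p + (-29760660) = 38702796.
So p = 184.

184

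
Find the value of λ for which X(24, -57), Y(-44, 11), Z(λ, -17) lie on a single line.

The three points are collinear iff det[XY; XZ] = 0.
This determinant is linear in λ: (-68)λ + (-1088) = 0, so λ = -16.

-16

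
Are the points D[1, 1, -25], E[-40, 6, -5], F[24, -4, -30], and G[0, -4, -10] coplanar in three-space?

The four points are coplanar iff the 3×3 determinant with rows DE, DF, DG is zero.
Rows: (-41, 5, 20), (23, -5, -5), (-1, -5, 15).
Expanding along the first row: (-41)(-100) − (5)(340) + (20)(-120) = 0.
Zero determinant ⇒ coplanar.

Yes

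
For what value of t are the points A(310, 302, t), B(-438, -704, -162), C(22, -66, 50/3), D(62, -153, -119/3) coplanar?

Coplanarity ⇔ det[AB; AC; AD] = 0.
Expanding, this is linear in t: (65540)t + (-22152520/3) = 0.
So t = 338/3.

338/3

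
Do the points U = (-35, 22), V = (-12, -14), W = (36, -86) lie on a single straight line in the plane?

No

UV = (23, -36), UW = (71, -108).
det[UV; UW] = (23)(-108) − (-36)(71) = 72.
The determinant is nonzero, so they are not collinear.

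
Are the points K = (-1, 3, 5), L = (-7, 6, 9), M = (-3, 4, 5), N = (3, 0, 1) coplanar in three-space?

No

With K as base: KL = (-6, 3, 4), KM = (-2, 1, 0), KN = (4, -3, -4).
KM × KN = (-4, -8, 2).
KL · (KM × KN) = 8.
Since 8 ≠ 0, the four points are not coplanar.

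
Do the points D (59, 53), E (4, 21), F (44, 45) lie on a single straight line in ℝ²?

DE = (-55, -32), DF = (-15, -8).
det[DE; DF] = (-55)(-8) − (-32)(-15) = -40.
The determinant is nonzero, so they are not collinear.

No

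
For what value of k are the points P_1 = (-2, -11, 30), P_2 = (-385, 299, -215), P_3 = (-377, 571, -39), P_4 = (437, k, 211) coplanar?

-529

Normal to plane P_1P_2P_3: n = (121200, 65448, -106656); plane equation n·P = -4162008.
Requiring n·P_4 = -4162008: (65448)k + (30459984) = -4162008.
So k = -529.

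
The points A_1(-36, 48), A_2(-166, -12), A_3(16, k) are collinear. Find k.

Collinearity: (A_3 − A_1) must be parallel to (A_2 − A_1) = (-130, -60).
Cross-multiplying the components: (k − 48)·(-130) = (52)·(-60).
Solving gives k = 72.

72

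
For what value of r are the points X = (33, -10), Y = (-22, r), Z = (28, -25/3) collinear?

25/3

The three points are collinear iff det[XY; XZ] = 0.
This determinant is linear in r: (5)r + (-125/3) = 0, so r = 25/3.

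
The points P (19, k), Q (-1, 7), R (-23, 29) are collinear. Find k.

The three points are collinear iff det[PQ; PR] = 0.
This determinant is linear in k: (-22)k + (-286) = 0, so k = -13.

-13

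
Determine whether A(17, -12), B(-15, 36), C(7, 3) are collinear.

AB = (-32, 48), AC = (-10, 15).
Twice the signed area of △ABC is (-32)(15) − (48)(-10) = 0.
The triangle is degenerate (zero area), so the points are collinear.

Yes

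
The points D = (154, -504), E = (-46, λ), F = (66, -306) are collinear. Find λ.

Collinearity: (E − D) must be parallel to (F − D) = (-88, 198).
Cross-multiplying the components: (λ − (-504))·(-88) = (-200)·(198).
Solving gives λ = -54.

-54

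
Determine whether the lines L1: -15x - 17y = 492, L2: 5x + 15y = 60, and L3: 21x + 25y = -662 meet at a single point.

No

The three lines meet at one point iff the augmented coefficient matrix [aᵢ bᵢ cᵢ] has rank < 3, i.e. its determinant vanishes.
Here the determinant is 280.
Nonzero, so no common point exists.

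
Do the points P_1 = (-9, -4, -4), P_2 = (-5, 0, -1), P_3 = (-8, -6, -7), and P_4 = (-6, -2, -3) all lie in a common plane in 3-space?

The four points are coplanar iff the 3×3 determinant with rows P_1P_2, P_1P_3, P_1P_4 is zero.
Rows: (4, 4, 3), (1, -2, -3), (3, 2, 1).
Expanding along the first row: (4)(4) − (4)(10) + (3)(8) = 0.
Zero determinant ⇒ coplanar.

Yes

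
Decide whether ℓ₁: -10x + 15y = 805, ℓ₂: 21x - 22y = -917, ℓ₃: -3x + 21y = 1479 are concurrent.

Intersecting ℓ₁ and ℓ₂: solving the 2×2 system gives (x, y) = (791/19, 1547/19).
Substitute into ℓ₃: (-3)(791/19) + (21)(1547/19) = 30114/19.
But ℓ₃ requires 1479 ≠ 30114/19, so the three lines have no common point.

No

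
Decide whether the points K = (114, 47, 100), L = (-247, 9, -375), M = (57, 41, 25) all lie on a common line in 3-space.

Yes

KL = (-361, -38, -475), KM = (-57, -6, -75).
Each component of KM is 3/19 times the corresponding component of KL, so KM = 3/19·KL and the points are collinear.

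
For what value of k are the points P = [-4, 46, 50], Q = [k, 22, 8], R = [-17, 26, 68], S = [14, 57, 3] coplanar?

-1

Coplanarity ⇔ det[PQ; PR; PS] = 0.
Expanding, this is linear in k: (742)k + (742) = 0.
So k = -1.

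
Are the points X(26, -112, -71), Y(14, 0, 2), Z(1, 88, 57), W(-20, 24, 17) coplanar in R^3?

No

With X as base: XY = (-12, 112, 73), XZ = (-25, 200, 128), XW = (-46, 136, 88).
XZ × XW = (192, -3688, 5800).
XY · (XZ × XW) = 8040.
Since 8040 ≠ 0, the four points are not coplanar.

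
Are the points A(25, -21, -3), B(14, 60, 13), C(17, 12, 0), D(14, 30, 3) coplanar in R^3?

Yes

With A as base: AB = (-11, 81, 16), AC = (-8, 33, 3), AD = (-11, 51, 6).
AC × AD = (45, 15, -45).
AB · (AC × AD) = 0.
The scalar triple product vanishes, so the four points are coplanar.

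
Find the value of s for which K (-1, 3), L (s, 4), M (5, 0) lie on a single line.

-3

Collinearity: (L − K) must be parallel to (M − K) = (6, -3).
Cross-multiplying the components: (s − (-1))·(-3) = (1)·(6).
Solving gives s = -3.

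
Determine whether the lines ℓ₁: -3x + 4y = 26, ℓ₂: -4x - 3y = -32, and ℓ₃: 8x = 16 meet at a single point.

Intersecting ℓ₁ and ℓ₂: solving the 2×2 system gives (x, y) = (2, 8).
Substitute into ℓ₃: (8)(2) + (0)(8) = 16.
This equals 16, so (2, 8) lies on all three lines and they are concurrent.

Yes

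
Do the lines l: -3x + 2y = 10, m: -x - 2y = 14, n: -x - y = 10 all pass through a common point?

Yes

The three lines meet at one point iff the augmented coefficient matrix [aᵢ bᵢ cᵢ] has rank < 3, i.e. its determinant vanishes.
Here the determinant is 0.
It vanishes, so the lines are concurrent at (-6, -4).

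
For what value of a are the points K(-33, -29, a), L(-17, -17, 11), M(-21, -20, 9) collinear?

3

Direction LM = (-4, -3, -2). From the x-coordinate of K, the parameter along the line is τ = (-33 − (-17))/(-4) = 4.
Then a = 11 + 4·(-2) = 3.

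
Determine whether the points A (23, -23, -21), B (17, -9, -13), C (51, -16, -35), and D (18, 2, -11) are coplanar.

No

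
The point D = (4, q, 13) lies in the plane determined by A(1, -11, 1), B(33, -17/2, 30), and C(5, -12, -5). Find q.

-19/2

Coplanarity requires AB · (AC × AD) = 0.
AB = (32, 5/2, 29), AC = (4, -1, -6); the triple product is linear in q with coefficient 308 and constant term 2926.
Setting it to zero: q = -19/2.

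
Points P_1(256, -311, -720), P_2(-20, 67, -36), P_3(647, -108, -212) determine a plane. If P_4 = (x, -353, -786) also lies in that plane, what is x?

The plane through P_1, P_2, P_3 has equation 53172x + 407652y − 203826z = 33586980.
Substituting P_4: (53172)x + (16306080) = 33586980, so x = 325.

325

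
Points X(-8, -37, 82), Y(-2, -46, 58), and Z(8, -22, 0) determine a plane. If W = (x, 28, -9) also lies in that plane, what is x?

Coplanarity requires XY · (XZ × XW) = 0.
XY = (6, -9, -24), XZ = (16, 15, -82); the triple product is linear in x with coefficient 1098 and constant term -5490.
Setting it to zero: x = 5.

5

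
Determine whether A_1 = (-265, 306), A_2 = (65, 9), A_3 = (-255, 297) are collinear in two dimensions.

Yes

A_1A_2 = (330, -297), A_1A_3 = (10, -9).
det[A_1A_2; A_1A_3] = (330)(-9) − (-297)(10) = 0.
The determinant is zero, so the points are collinear.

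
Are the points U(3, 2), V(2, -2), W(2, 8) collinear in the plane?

UV = (-1, -4), UW = (-1, 6).
det[UV; UW] = (-1)(6) − (-4)(-1) = -10.
The determinant is nonzero, so they are not collinear.

No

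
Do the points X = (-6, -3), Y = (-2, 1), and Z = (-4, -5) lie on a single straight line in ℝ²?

XY = (4, 4), XZ = (2, -2).
Twice the signed area of △XYZ is (4)(-2) − (4)(2) = -16.
The area is nonzero, so the three points are not collinear.

No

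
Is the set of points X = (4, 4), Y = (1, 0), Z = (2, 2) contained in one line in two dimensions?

XY = (-3, -4), XZ = (-2, -2).
Twice the signed area of △XYZ is (-3)(-2) − (-4)(-2) = -2.
The area is nonzero, so the three points are not collinear.

No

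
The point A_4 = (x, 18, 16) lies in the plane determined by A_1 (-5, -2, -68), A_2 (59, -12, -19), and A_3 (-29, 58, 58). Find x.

23

The plane through A_1, A_2, A_3 has equation −4200x − 9240y + 3600z = -205320.
Substituting A_4: (-4200)x + (-108720) = -205320, so x = 23.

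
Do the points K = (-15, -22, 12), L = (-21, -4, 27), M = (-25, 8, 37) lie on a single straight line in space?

Yes

KL = (-6, 18, 15), KM = (-10, 30, 25).
KL × KM = (0, 0, 0).
The cross product vanishes, so the three points are collinear.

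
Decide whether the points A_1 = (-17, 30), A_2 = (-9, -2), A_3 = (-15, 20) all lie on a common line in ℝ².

A_1A_2 = (8, -32), A_1A_3 = (2, -10).
det[A_1A_2; A_1A_3] = (8)(-10) − (-32)(2) = -16.
The determinant is nonzero, so they are not collinear.

No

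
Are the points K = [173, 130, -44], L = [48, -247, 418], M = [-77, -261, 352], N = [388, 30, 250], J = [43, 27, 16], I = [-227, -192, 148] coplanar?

Yes

The plane through K, L, M has normal n = KL × KM = (31350, -66000, -45375) and equation n·P = -1159950.
Checking the remaining points: n·N = -1159950, n·J = -1159950, n·I = -1159950.
All equal -1159950, so all 6 points lie in one plane.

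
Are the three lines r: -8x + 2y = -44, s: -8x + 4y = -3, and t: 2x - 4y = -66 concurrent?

No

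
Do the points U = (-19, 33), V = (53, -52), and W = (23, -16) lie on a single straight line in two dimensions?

No

UV = (72, -85), UW = (42, -49).
If collinear, UW would be a scalar multiple of UV. But (72)·(-49) ≠ (-85)·(42) (difference 42), so they are not parallel; the points are not collinear.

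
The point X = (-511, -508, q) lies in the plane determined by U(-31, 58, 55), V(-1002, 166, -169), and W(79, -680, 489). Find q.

293

Coplanarity requires UV · (UW × UX) = 0.
UV = (-971, 108, -224), UW = (110, -738, 434); the triple product is linear in q with coefficient 704718 and constant term -206482374.
Setting it to zero: q = 293.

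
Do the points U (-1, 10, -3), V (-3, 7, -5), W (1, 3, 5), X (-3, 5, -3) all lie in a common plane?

The four points are coplanar iff the 3×3 determinant with rows UV, UW, UX is zero.
Rows: (-2, -3, -2), (2, -7, 8), (-2, -5, 0).
Expanding along the first row: (-2)(40) − (-3)(16) + (-2)(-24) = 16.
Nonzero ⇒ not coplanar.

No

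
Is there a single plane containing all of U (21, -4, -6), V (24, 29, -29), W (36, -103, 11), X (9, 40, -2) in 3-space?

A normal to the plane through U, V, W is n = UV × UW = (-1716, -396, -792).
The plane has equation n·P = -29700. For X: n·X = -29700.
Equal, so X lies in the plane and all four are coplanar.

Yes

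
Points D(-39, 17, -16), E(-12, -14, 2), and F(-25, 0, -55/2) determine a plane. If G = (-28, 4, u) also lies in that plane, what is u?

-17

A normal to the plane is n = DE × DF = (1325/2, 1125/2, -25).
G lies in the plane iff n · DG = 0.
This gives (-25)u + (-425) = 0, so u = -17.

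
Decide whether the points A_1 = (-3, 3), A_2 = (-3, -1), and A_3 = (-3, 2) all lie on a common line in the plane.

Yes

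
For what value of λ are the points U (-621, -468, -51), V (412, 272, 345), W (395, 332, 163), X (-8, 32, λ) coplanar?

The points are coplanar iff UV · (UW × UX) = 0.
Expanding, this is linear in λ: (74560)λ + (-2684160) = 0.
So λ = 36.

36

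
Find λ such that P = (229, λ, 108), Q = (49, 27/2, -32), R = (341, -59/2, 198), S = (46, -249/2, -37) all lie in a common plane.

The points are coplanar iff PQ · (PR × PS) = 0.
Expanding, this is linear in λ: (-770)λ + (-82005) = 0.
So λ = -213/2.

-213/2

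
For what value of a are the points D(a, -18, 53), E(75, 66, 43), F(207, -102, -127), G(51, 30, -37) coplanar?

255

The points are coplanar iff DE · (DF × DG) = 0.
Expanding, this is linear in a: (-7320)a + (1866600) = 0.
So a = 255.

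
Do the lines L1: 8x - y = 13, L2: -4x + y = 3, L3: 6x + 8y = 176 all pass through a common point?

Yes

Lines aᵢx + bᵢy = cᵢ with pairwise distinct directions are concurrent exactly when det[aᵢ bᵢ cᵢ] = 0.
Here the determinant is 0.
It vanishes, so the lines are concurrent at (4, 19).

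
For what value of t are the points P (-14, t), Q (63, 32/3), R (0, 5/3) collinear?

The three points are collinear iff det[PQ; PR] = 0.
This determinant is linear in t: (-63)t + (-21) = 0, so t = -1/3.

-1/3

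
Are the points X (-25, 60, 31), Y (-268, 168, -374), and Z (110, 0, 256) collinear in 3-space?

XY = (-243, 108, -405), XZ = (135, -60, 225).
Each component of XZ is -5/9 times the corresponding component of XY, so XZ = -5/9·XY and the points are collinear.

Yes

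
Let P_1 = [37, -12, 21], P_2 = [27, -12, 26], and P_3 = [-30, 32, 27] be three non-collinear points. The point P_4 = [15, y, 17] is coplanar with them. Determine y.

12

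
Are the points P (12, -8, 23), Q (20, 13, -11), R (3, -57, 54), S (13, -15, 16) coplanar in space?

Yes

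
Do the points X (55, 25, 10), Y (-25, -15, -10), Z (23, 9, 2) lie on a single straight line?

Yes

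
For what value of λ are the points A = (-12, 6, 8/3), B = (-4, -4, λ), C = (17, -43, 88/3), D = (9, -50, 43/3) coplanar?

34/3

The points are coplanar iff AB · (AC × AD) = 0.
Expanding, this is linear in λ: (-595)λ + (20230/3) = 0.
So λ = 34/3.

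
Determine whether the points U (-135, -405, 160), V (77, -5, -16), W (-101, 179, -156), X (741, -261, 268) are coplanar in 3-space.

A normal to the plane through U, V, W is n = UV × UW = (-23616, 61008, 110208).
The plane has equation n·P = -3886800. For X: n·X = -3886800.
Equal, so X lies in the plane and all four are coplanar.

Yes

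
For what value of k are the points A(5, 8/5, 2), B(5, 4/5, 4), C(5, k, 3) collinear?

Direction AB = (0, -4/5, 2). From the z-coordinate of C, the parameter along the line is τ = (3 − 2)/2 = 1/2.
Then k = 8/5 + 1/2·(-4/5) = 6/5.

6/5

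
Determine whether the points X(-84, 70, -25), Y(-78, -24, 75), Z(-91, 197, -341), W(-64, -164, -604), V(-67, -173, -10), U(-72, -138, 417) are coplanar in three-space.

The plane through X, Y, Z has normal n = XY × XZ = (17004, 1196, 104) and equation n·P = -1347216.
Checking the remaining points: n·W = -1347216, n·V = -1347216, n·U = -1345968.
Since n·U = -1345968 ≠ -1347216, U is off the plane and the points are not all coplanar.

No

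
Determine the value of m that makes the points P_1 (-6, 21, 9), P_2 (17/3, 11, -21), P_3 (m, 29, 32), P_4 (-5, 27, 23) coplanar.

-40/3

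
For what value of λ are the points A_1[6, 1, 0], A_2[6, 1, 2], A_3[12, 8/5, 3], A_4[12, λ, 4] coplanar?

The points are coplanar iff A_1A_2 · (A_1A_3 × A_1A_4) = 0.
Expanding, this is linear in λ: (12)λ + (-96/5) = 0.
So λ = 8/5.

8/5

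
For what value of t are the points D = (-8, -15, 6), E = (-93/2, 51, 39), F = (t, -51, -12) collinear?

13

Collinearity requires DE × DF = 0; each component is linear in t.
The y-component gives (33)t + (-429) = 0, so t = 13.
The remaining components then also vanish.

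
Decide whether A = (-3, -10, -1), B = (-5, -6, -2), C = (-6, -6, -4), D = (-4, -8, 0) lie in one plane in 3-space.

With A as base: AB = (-2, 4, -1), AC = (-3, 4, -3), AD = (-1, 2, 1).
AC × AD = (10, 6, -2).
AB · (AC × AD) = 6.
Since 6 ≠ 0, the four points are not coplanar.

No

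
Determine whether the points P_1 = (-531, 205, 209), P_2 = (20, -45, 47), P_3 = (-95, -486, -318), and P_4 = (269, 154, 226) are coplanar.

A normal to the plane through P_1, P_2, P_3 is n = P_1P_2 × P_1P_3 = (19808, 219745, -271741).
The plane has equation n·P = -22264192. For P_4: n·P_4 = -22244384.
-22244384 ≠ -22264192, so P_4 is off the plane.

No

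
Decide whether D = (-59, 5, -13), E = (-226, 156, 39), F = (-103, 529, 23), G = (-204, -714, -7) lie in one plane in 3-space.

A normal to the plane through D, E, F is n = DE × DF = (-21812, 3724, -80864).
The plane has equation n·P = 2356760. For G: n·G = 2356760.
Equal, so G lies in the plane and all four are coplanar.

Yes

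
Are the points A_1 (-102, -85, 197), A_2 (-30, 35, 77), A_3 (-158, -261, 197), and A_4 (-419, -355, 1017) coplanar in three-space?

Yes

A normal to the plane through A_1, A_2, A_3 is n = A_1A_2 × A_1A_3 = (-21120, 6720, -5952).
The plane has equation n·P = 410496. For A_4: n·A_4 = 410496.
Equal, so A_4 lies in the plane and all four are coplanar.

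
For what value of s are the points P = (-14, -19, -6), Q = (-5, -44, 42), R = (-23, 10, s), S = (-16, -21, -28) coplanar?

-48

Normal to plane PQS: n = (646, 102, -68); plane equation n·X = -10574.
Requiring n·R = -10574: (-68)s + (-13838) = -10574.
So s = -48.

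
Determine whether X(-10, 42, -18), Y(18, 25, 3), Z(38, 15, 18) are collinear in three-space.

XY = (28, -17, 21), XZ = (48, -27, 36).
Comparing components 2 and 3: (-17)(36) − (21)(-27) = -45 ≠ 0, so XY and XZ are not parallel and the points are not collinear.

No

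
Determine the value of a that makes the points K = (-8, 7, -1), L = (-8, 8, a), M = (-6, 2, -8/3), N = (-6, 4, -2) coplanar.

-2/3

The points are coplanar iff KL · (KM × KN) = 0.
Expanding, this is linear in a: (4)a + (8/3) = 0.
So a = -2/3.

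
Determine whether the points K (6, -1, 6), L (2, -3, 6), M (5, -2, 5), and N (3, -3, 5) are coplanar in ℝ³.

Yes

With K as base: KL = (-4, -2, 0), KM = (-1, -1, -1), KN = (-3, -2, -1).
KM × KN = (-1, 2, -1).
KL · (KM × KN) = 0.
The scalar triple product vanishes, so the four points are coplanar.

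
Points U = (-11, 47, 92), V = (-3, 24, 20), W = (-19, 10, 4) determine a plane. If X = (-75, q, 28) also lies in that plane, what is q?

Coplanarity requires UV · (UW × UX) = 0.
UV = (8, -23, -72), UW = (-8, -37, -88); the triple product is linear in q with coefficient 1280 and constant term 11520.
Setting it to zero: q = -9.

-9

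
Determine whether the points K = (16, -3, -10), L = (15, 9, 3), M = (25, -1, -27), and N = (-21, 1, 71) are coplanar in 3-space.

A normal to the plane through K, L, M is n = KL × KM = (-230, 100, -110).
The plane has equation n·P = -2880. For N: n·N = -2880.
Equal, so N lies in the plane and all four are coplanar.

Yes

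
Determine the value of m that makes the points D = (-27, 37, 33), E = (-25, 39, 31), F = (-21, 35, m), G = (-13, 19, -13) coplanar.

Coplanarity ⇔ det[DE; DF; DG] = 0.
Expanding, this is linear in m: (64)m + (-1216) = 0.
So m = 19.

19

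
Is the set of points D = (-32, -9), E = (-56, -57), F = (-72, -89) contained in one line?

DE = (-24, -48), DF = (-40, -80).
Twice the signed area of △DEF is (-24)(-80) − (-48)(-40) = 0.
The triangle is degenerate (zero area), so the points are collinear.

Yes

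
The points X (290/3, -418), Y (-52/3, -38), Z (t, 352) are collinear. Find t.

-403/3

Collinearity: (Z − X) must be parallel to (Y − X) = (-114, 380).
Cross-multiplying the components: (t − 290/3)·(380) = (770)·(-114).
Solving gives t = -403/3.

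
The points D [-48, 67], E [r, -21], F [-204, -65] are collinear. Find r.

The three points are collinear iff det[DE; DF] = 0.
This determinant is linear in r: (-132)r + (-20064) = 0, so r = -152.

-152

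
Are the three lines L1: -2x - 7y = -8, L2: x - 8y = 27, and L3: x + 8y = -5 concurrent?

The three lines meet at one point iff the augmented coefficient matrix [aᵢ bᵢ cᵢ] has rank < 3, i.e. its determinant vanishes.
Here the determinant is 0.
It vanishes, so the lines are concurrent at (11, -2).

Yes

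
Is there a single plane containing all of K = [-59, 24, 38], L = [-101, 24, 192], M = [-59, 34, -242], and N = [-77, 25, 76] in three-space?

The four points are coplanar iff the 3×3 determinant with rows KL, KM, KN is zero.
Rows: (-42, 0, 154), (0, 10, -280), (-18, 1, 38).
Expanding along the first row: (-42)(660) − (0)(-5040) + (154)(180) = 0.
Zero determinant ⇒ coplanar.

Yes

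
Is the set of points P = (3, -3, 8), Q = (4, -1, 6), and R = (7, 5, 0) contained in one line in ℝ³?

Yes

PQ = (1, 2, -2), PR = (4, 8, -8).
PQ × PR = (0, 0, 0).
The cross product vanishes, so the three points are collinear.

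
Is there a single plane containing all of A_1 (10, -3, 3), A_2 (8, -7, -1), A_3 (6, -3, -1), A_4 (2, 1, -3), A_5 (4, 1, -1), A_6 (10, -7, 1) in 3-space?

Yes

The plane through A_1, A_2, A_3 has normal n = A_1A_2 × A_1A_3 = (16, 8, -16) and equation n·P = 88.
Checking the remaining points: n·A_4 = 88, n·A_5 = 88, n·A_6 = 88.
All equal 88, so all 6 points lie in one plane.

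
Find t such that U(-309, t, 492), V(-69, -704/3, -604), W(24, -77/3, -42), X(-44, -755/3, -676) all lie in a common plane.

Coplanarity ⇔ det[UV; UW; UX] = 0.
Expanding, this is linear in t: (-20746)t + (3817264/3) = 0.
So t = 184/3.

184/3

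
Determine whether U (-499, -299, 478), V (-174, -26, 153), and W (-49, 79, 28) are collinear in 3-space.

Yes

UV = (325, 273, -325), UW = (450, 378, -450).
Each component of UW is 18/13 times the corresponding component of UV, so UW = 18/13·UV and the points are collinear.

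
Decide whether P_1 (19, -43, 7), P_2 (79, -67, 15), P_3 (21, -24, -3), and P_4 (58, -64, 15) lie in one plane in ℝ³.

The four points are coplanar iff the 3×3 determinant with rows P_1P_2, P_1P_3, P_1P_4 is zero.
Rows: (60, -24, 8), (2, 19, -10), (39, -21, 8).
Expanding along the first row: (60)(-58) − (-24)(406) + (8)(-783) = 0.
Zero determinant ⇒ coplanar.

Yes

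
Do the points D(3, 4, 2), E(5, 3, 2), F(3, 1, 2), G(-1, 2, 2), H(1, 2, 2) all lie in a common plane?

Yes

The plane through D, E, F has normal n = DE × DF = (0, 0, -6) and equation n·P = -12.
Checking the remaining points: n·G = -12, n·H = -12.
All equal -12, so all 5 points lie in one plane.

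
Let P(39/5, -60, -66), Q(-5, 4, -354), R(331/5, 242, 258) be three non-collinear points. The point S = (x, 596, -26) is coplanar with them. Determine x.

439/5

The plane through P, Q, R has equation 107712x − 12672y − (38016/5)z = 10511424/5.
Substituting S: (107712)x + (-36774144/5) = 10511424/5, so x = 439/5.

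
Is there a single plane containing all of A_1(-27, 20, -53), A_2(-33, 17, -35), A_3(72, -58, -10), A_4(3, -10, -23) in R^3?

The four points are coplanar iff the 3×3 determinant with rows A_1A_2, A_1A_3, A_1A_4 is zero.
Rows: (-6, -3, 18), (99, -78, 43), (30, -30, 30).
Expanding along the first row: (-6)(-1050) − (-3)(1680) + (18)(-630) = 0.
Zero determinant ⇒ coplanar.

Yes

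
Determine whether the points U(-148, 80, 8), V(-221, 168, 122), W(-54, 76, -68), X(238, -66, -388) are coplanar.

Yes

With U as base: UV = (-73, 88, 114), UW = (94, -4, -76), UX = (386, -146, -396).
UW × UX = (-9512, 7888, -12180).
UV · (UW × UX) = 0.
The scalar triple product vanishes, so the four points are coplanar.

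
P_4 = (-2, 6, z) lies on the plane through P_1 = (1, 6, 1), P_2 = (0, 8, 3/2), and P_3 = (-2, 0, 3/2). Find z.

The plane through P_1, P_2, P_3 has equation 4x − 1y + 12z = 10.
Substituting P_4: (12)z + (-14) = 10, so z = 2.

2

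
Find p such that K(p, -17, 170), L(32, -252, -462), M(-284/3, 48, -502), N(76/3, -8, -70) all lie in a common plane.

250/3

Coplanarity ⇔ det[KL; KM; KN] = 0.
Expanding, this is linear in p: (-127360)p + (31840000/3) = 0.
So p = 250/3.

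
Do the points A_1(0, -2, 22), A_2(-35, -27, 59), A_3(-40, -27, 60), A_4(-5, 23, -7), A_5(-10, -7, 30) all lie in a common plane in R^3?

The plane through A_1, A_2, A_3 has normal n = A_1A_2 × A_1A_3 = (-25, -150, -125) and equation n·P = -2450.
Checking the remaining points: n·A_4 = -2450, n·A_5 = -2450.
All equal -2450, so all 5 points lie in one plane.

Yes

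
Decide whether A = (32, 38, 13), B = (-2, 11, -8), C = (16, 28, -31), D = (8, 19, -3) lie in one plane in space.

With A as base: AB = (-34, -27, -21), AC = (-16, -10, -44), AD = (-24, -19, -16).
AC × AD = (-676, 800, 64).
AB · (AC × AD) = 40.
Since 40 ≠ 0, the four points are not coplanar.

No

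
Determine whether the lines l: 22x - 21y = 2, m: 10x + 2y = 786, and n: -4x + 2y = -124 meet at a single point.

Intersecting l and m: solving the 2×2 system gives (x, y) = (65, 68).
Substitute into n: (-4)(65) + (2)(68) = -124.
This equals -124, so (65, 68) lies on all three lines and they are concurrent.

Yes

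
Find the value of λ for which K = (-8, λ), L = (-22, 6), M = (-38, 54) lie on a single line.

-36

The three points are collinear iff det[KL; KM] = 0.
This determinant is linear in λ: (-16)λ + (-576) = 0, so λ = -36.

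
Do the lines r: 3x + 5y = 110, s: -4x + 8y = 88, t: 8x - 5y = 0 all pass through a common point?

Yes

Lines aᵢx + bᵢy = cᵢ with pairwise distinct directions are concurrent exactly when det[aᵢ bᵢ cᵢ] = 0.
Here the determinant is 0.
It vanishes, so the lines are concurrent at (10, 16).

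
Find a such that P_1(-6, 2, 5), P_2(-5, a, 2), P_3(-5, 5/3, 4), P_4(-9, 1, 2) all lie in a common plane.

1

Normal to plane P_1P_3P_4: n = (0, 6, -2); plane equation n·P = 2.
Requiring n·P_2 = 2: (6)a + (-4) = 2.
So a = 1.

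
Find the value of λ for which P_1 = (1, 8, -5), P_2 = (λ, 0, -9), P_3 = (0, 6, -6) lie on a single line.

-3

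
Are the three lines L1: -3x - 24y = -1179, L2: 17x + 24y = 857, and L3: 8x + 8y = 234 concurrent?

No

Intersecting L1 and L2: solving the 2×2 system gives (x, y) = (-23, 52).
Substitute into L3: (8)(-23) + (8)(52) = 232.
But L3 requires 234 ≠ 232, so the three lines have no common point.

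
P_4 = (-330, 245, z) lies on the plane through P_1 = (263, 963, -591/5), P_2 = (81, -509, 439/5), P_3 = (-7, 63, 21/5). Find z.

A normal to the plane is n = P_1P_2 × P_1P_3 = (26136/5, -166716/5, -233640).
P_4 lies in the plane iff n · P_1P_4 = 0.
This gives (-233640)z + (-6775560) = 0, so z = -29.

-29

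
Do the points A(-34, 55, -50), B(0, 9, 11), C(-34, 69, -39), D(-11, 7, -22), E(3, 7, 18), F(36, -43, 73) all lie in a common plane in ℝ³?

Yes

The plane through A, B, C has normal n = AB × AC = (-1360, -374, 476) and equation n·P = 1870.
Checking the remaining points: n·D = 1870, n·E = 1870, n·F = 1870.
All equal 1870, so all 6 points lie in one plane.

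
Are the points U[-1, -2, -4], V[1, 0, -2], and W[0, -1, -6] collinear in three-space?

UV = (2, 2, 2), UW = (1, 1, -2).
UV × UW = (-6, 6, 0).
The cross product is nonzero, so the points do not lie on one line.

No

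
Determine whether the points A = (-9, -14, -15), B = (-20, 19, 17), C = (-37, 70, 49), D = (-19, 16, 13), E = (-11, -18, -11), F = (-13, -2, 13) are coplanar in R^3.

No

The plane through A, B, C has normal n = AB × AC = (-576, -192, 0) and equation n·P = 7872.
Checking the remaining points: n·D = 7872, n·E = 9792, n·F = 7872.
Since n·E = 9792 ≠ 7872, E is off the plane and the points are not all coplanar.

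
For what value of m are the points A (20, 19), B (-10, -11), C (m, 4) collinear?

5

The three points are collinear iff det[AB; AC] = 0.
This determinant is linear in m: (30)m + (-150) = 0, so m = 5.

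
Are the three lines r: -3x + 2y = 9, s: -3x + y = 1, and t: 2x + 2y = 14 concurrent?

Lines aᵢx + bᵢy = cᵢ with pairwise distinct directions are concurrent exactly when det[aᵢ bᵢ cᵢ] = 0.
Here the determinant is -20.
Nonzero, so no common point exists.

No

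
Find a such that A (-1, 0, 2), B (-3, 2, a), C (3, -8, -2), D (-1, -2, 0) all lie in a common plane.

2

Coplanarity ⇔ det[AB; AC; AD] = 0.
Expanding, this is linear in a: (-8)a + (16) = 0.
So a = 2.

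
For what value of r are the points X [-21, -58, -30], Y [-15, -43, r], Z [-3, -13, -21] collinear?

-27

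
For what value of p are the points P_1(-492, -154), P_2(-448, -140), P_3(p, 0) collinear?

The three points are collinear iff det[P_1P_2; P_1P_3] = 0.
This determinant is linear in p: (-14)p + (-112) = 0, so p = -8.

-8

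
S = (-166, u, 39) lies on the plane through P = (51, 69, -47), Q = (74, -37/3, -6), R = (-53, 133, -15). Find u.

527/3

Coplanarity requires PQ · (PR × PS) = 0.
PQ = (23, -244/3, 41), PR = (-104, 64, 32); the triple product is linear in u with coefficient -5000 and constant term 2635000/3.
Setting it to zero: u = 527/3.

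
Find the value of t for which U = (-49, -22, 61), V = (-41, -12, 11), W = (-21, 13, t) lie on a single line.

-114

Direction UV = (8, 10, -50). From the x-coordinate of W, the parameter along the line is τ = (-21 − (-49))/8 = 7/2.
Then t = 61 + 7/2·(-50) = -114.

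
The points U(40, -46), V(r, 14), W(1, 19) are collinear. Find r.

4

The three points are collinear iff det[UV; UW] = 0.
This determinant is linear in r: (65)r + (-260) = 0, so r = 4.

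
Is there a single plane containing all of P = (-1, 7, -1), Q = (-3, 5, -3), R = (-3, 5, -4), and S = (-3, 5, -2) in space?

Yes

A normal to the plane through P, Q, R is n = PQ × PR = (2, -2, 0).
The plane has equation n·X = -16. For S: n·S = -16.
Equal, so S lies in the plane and all four are coplanar.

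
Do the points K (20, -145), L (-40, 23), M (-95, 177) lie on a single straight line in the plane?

Yes

KL = (-60, 168), KM = (-115, 322).
det[KL; KM] = (-60)(322) − (168)(-115) = 0.
The determinant is zero, so the points are collinear.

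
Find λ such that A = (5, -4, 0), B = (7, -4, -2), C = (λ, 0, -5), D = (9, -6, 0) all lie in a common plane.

Normal to plane ABD: n = (-4, -8, -4); plane equation n·P = 12.
Requiring n·C = 12: (-4)λ + (20) = 12.
So λ = 2.

2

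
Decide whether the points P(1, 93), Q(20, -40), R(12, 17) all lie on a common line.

PQ = (19, -133), PR = (11, -76).
If collinear, PR would be a scalar multiple of PQ. But (19)·(-76) ≠ (-133)·(11) (difference 19), so they are not parallel; the points are not collinear.

No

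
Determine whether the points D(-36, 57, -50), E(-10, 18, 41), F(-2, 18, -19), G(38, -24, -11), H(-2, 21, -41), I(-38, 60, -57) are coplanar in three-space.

Yes

The plane through D, E, F has normal n = DE × DF = (2340, 2288, 312) and equation n·P = 30576.
Checking the remaining points: n·G = 30576, n·H = 30576, n·I = 30576.
All equal 30576, so all 6 points lie in one plane.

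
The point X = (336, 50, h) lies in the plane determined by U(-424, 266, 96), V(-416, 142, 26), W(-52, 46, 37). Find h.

110

The plane through U, V, W has equation −8084x − 25568y + 44368z = 885856.
Substituting X: (44368)h + (-3994624) = 885856, so h = 110.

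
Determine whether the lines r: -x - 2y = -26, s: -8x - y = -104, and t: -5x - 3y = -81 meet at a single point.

No

Lines aᵢx + bᵢy = cᵢ with pairwise distinct directions are concurrent exactly when det[aᵢ bᵢ cᵢ] = 0.
Here the determinant is -7.
Nonzero, so no common point exists.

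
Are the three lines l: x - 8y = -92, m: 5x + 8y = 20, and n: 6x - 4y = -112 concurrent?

Intersecting l and m: solving the 2×2 system gives (x, y) = (-12, 10).
Substitute into n: (6)(-12) + (-4)(10) = -112.
This equals -112, so (-12, 10) lies on all three lines and they are concurrent.

Yes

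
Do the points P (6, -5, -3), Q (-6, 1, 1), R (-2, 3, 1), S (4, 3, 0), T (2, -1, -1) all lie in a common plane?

Yes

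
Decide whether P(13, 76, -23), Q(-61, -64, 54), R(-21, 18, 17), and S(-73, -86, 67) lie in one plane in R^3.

With P as base: PQ = (-74, -140, 77), PR = (-34, -58, 40), PS = (-86, -162, 90).
PR × PS = (1260, -380, 520).
PQ · (PR × PS) = 0.
The scalar triple product vanishes, so the four points are coplanar.

Yes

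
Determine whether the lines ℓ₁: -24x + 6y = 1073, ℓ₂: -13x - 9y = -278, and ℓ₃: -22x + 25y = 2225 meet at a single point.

The three lines meet at one point iff the augmented coefficient matrix [aᵢ bᵢ cᵢ] has rank < 3, i.e. its determinant vanishes.
Here the determinant is -37133.
Nonzero, so no common point exists.

No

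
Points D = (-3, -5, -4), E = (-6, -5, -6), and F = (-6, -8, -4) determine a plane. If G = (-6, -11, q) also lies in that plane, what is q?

Coplanarity requires DE · (DF × DG) = 0.
DE = (-3, 0, -2), DF = (-3, -3, 0); the triple product is linear in q with coefficient 9 and constant term 18.
Setting it to zero: q = -2.

-2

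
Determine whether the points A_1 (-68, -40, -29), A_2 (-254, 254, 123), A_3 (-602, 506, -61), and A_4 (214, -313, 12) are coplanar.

The four points are coplanar iff the 3×3 determinant with rows A_1A_2, A_1A_3, A_1A_4 is zero.
Rows: (-186, 294, 152), (-534, 546, -32), (282, -273, 41).
Expanding along the first row: (-186)(13650) − (294)(-12870) + (152)(-8190) = 0.
Zero determinant ⇒ coplanar.

Yes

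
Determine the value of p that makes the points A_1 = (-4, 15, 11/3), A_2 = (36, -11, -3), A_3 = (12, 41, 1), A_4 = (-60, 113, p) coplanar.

13

The points are coplanar iff A_1A_2 · (A_1A_3 × A_1A_4) = 0.
Expanding, this is linear in p: (1456)p + (-18928) = 0.
So p = 13.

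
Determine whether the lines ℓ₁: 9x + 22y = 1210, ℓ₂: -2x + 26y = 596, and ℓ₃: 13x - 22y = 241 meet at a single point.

Intersecting ℓ₁ and ℓ₂: solving the 2×2 system gives (x, y) = (66, 28).
Substitute into ℓ₃: (13)(66) + (-22)(28) = 242.
But ℓ₃ requires 241 ≠ 242, so the three lines have no common point.

No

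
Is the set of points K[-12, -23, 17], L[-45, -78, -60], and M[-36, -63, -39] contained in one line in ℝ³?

KL = (-33, -55, -77), KM = (-24, -40, -56).
KL × KM = (0, 0, 0).
The cross product vanishes, so the three points are collinear.

Yes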